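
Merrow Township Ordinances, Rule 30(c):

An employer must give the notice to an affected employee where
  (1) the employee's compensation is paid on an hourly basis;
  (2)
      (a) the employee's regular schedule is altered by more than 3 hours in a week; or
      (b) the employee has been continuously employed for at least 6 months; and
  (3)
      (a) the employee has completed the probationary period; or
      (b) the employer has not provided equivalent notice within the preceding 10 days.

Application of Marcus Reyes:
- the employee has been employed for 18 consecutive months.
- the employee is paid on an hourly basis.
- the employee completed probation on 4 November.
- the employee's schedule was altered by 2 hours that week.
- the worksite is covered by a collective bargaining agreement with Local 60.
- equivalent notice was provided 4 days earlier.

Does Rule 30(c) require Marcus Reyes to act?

(1) hourly-paid — met.
(a) schedule shift > 3h — not satisfied.
(b) tenure ≥ 6 mo. — holds.
(2) = F OR T = true.
(a) past probation — satisfied.
(b) no recent notice — fails.
(3): T OR F → true.
Overall = T AND T AND T = true.

Yes — required.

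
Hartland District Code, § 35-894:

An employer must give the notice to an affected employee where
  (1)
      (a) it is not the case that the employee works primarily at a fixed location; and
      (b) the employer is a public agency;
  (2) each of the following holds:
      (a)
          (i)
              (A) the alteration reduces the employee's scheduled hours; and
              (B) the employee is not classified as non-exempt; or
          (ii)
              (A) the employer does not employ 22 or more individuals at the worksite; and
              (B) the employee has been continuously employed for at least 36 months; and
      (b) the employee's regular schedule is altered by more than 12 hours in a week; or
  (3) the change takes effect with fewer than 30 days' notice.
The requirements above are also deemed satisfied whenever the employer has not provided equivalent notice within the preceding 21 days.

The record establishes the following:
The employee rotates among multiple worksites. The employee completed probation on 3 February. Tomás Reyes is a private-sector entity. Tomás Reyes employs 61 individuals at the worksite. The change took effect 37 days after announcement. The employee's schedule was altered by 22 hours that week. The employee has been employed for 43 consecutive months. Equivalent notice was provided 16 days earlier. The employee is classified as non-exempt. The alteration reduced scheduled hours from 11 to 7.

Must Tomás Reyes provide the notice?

No — not required.

(a) not (fixed location) — holds.
(b) public agency — not met.
(1): T AND F → false.
(A) hours reduced — met.
(B) not (non-exempt) — fails.
So (i) is not satisfied (T AND F).
(A) not (≥ 22 at site) — fails.
(B) tenure ≥ 36 mo. — satisfied.
(ii) = F AND T = false.
(a): F OR F → false.
(b) schedule shift > 12h — holds.
(2): F AND T → false.
(3) < 30 days' notice — not met.
So Overall is not satisfied (F OR F OR F).
Exception (no recent notice) — not satisfied.
Result: main false OR exception false → false.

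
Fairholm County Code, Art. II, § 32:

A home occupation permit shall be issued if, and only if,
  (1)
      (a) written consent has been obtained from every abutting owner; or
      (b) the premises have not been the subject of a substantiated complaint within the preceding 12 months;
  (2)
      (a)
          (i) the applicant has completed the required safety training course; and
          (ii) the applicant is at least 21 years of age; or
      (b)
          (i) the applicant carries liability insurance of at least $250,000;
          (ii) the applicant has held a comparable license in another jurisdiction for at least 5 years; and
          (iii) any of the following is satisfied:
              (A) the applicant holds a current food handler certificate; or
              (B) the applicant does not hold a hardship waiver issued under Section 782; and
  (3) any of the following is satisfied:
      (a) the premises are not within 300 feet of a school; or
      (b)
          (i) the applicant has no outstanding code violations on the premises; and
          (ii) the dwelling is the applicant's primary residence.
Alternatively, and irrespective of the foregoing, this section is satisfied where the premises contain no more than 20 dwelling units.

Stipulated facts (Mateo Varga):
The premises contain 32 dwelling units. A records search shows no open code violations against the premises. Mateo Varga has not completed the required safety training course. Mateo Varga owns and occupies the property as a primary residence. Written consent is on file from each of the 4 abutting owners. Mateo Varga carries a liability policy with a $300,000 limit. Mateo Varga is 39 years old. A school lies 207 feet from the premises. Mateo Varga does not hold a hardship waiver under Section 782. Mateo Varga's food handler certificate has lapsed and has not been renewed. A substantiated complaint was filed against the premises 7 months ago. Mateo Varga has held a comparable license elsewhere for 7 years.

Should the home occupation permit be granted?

(a) all abutters consent — satisfied.
(b) no complaint in 12 mo. — fails.
(1): T OR F → true.
(i) safety training — not satisfied.
(ii) age ≥ 21 — met.
(a): F AND T → false.
(i) insurance ≥ $250,000 — holds.
(ii) prior license ≥ 5 yr — holds.
(A) food handler cert. — fails.
(B) not (hardship waiver) — satisfied.
So (iii) is satisfied (F OR T).
So (b) is satisfied (T AND T AND T).
So (2) is satisfied (F OR T).
(a) ≥300 ft from school — not met.
(i) no code violations — holds.
(ii) primary residence — met.
(b): T AND T → true.
(3): F OR T → true.
So Overall is satisfied (T AND T AND T).
Exception (≤ 20 units) — not satisfied.
Result: main true OR exception false → true.

Yes — granted.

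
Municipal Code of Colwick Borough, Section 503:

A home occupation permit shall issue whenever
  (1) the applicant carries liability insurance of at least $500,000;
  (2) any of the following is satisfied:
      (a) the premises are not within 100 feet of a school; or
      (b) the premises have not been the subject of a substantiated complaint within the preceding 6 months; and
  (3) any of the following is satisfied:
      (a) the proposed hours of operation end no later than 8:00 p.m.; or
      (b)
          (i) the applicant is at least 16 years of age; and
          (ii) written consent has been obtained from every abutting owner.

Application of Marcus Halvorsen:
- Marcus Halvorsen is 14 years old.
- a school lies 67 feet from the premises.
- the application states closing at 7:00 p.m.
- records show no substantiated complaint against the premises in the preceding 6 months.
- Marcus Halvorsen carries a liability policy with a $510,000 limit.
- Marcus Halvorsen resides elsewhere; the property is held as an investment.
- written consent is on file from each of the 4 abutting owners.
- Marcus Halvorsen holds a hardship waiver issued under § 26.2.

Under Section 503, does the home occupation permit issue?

(1) insurance ≥ $500,000 — met.
(a) ≥100 ft from school — not met.
(b) no complaint in 6 mo. — holds.
So (2) is satisfied (F OR T).
(a) closes by 8 p.m. — met.
(i) age ≥ 16 — not satisfied.
(ii) all abutters consent — satisfied.
So (b) is not satisfied (F AND T).
(3) = T OR F = true.
So Overall is satisfied (T AND T AND T).

Yes — granted.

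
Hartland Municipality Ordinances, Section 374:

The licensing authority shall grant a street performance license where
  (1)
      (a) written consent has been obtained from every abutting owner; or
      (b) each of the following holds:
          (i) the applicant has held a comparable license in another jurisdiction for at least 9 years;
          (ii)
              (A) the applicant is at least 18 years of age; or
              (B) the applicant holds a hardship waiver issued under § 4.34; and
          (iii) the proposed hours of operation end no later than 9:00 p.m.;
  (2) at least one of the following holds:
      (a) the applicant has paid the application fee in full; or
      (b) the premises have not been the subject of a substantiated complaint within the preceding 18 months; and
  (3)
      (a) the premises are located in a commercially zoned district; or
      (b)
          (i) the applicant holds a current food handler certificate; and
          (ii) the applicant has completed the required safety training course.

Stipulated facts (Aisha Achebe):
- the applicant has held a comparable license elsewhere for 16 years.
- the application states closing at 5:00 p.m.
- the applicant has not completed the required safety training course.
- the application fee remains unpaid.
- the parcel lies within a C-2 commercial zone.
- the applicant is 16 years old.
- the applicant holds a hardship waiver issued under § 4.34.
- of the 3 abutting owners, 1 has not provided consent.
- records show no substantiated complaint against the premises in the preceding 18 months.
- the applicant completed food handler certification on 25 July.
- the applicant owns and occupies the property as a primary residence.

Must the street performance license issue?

Yes — granted.

(a) all abutters consent — not satisfied.
(i) prior license ≥ 9 yr — satisfied.
(A) age ≥ 18 — fails.
(B) hardship waiver — met.
So (ii) is satisfied (F OR T).
(iii) closes by 9 p.m. — met.
So (b) is satisfied (T AND T AND T).
(1) = F OR T = true.
(a) fee paid — not satisfied.
(b) no complaint in 18 mo. — met.
(2) = F OR T = true.
(a) commercially zoned — met.
(i) food handler cert. — holds.
(ii) safety training — fails.
(b) = T AND F = false.
So (3) is satisfied (T OR F).
Overall = T AND T AND T = true.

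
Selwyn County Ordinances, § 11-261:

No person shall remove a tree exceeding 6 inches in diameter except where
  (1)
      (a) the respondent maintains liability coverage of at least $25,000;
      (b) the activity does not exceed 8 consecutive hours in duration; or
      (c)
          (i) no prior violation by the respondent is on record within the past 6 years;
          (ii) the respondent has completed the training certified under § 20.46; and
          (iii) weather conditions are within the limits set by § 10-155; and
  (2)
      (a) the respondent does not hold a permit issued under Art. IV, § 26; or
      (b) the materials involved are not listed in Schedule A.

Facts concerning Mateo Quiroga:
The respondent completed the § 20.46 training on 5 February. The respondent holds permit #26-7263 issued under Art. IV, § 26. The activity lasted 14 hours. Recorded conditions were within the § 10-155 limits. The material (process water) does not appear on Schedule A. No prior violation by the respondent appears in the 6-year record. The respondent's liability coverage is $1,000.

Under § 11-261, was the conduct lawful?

(a) coverage ≥ $25,000 — fails.
(b) ≤ 8 hrs duration — not met.
(i) no prior violation — met.
(ii) training certified — holds.
(iii) weather ok — met.
So (c) is satisfied (T AND T AND T).
(1): F OR F OR T → true.
(a) not (holds permit) — fails.
(b) not (Schedule A material) — met.
(2): F OR T → true.
So Overall is satisfied (T AND T).

Yes — lawful.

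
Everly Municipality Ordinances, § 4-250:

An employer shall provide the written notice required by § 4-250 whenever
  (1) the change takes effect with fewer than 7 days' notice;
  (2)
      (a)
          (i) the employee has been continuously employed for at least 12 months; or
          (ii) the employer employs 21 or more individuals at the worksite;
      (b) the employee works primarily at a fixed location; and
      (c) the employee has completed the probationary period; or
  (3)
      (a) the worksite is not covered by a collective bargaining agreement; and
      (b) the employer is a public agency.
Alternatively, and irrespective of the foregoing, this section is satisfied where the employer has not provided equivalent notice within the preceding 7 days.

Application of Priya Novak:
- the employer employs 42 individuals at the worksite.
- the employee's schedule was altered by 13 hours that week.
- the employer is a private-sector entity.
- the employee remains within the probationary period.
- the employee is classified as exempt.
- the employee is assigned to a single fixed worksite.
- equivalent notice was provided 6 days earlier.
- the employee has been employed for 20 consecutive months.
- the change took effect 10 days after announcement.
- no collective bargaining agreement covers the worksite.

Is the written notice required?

No — not required.

(1) < 7 days' notice — not met.
(i) tenure ≥ 12 mo. — holds.
(ii) ≥ 21 at site — holds.
(a) = T OR T = true.
(b) fixed location — satisfied.
(c) past probation — not met.
(2): T AND T AND F → false.
(a) no CBA — holds.
(b) public agency — fails.
So (3) is not satisfied (T AND F).
So Overall is not satisfied (F OR F OR F).
Exception (no recent notice) — not satisfied.
Result: main false OR exception false → false.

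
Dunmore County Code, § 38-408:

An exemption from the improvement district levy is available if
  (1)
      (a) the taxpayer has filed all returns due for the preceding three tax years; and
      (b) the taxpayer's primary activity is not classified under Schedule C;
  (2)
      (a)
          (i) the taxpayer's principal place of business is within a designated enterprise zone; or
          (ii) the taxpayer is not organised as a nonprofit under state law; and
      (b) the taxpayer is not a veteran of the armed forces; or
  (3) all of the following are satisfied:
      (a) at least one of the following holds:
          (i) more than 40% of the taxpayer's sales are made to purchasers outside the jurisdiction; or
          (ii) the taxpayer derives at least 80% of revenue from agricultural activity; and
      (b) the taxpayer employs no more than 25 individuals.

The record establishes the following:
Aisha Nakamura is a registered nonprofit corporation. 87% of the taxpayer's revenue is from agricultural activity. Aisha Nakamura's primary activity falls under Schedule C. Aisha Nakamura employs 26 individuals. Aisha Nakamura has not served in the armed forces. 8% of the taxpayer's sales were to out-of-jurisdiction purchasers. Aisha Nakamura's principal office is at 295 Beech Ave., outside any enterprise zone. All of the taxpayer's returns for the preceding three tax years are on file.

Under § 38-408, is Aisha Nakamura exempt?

(a) returns current — holds.
(b) not (Schedule C activity) — not satisfied.
(1): T AND F → false.
(i) in enterprise zone — not satisfied.
(ii) not (nonprofit) — not satisfied.
(a): F OR F → false.
(b) not (veteran) — holds.
(2): F AND T → false.
(i) >40% out-of-jur. sales — not satisfied.
(ii) ≥80% agricultural — satisfied.
So (a) is satisfied (F OR T).
(b) ≤ 25 employees — fails.
(3): T AND F → false.
Overall = F OR F OR F = false.

No — not exempt.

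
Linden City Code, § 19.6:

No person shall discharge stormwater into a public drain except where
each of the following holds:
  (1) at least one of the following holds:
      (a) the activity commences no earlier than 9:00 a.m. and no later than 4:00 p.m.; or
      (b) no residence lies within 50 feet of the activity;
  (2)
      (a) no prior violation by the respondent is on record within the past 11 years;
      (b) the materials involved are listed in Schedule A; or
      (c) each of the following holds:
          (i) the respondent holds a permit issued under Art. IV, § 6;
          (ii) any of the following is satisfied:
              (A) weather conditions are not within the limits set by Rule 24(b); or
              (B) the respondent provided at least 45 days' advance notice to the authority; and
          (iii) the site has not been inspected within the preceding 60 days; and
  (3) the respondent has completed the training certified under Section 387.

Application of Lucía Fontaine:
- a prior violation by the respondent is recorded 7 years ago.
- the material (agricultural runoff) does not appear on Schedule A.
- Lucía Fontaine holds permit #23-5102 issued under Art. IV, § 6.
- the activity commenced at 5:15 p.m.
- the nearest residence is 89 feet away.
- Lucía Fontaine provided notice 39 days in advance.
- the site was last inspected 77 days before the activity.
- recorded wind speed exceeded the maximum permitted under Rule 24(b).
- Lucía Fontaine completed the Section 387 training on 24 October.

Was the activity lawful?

(a) start within hours — fails.
(b) no residence in 50 ft — satisfied.
So (1) is satisfied (F OR T).
(a) no prior violation — not satisfied.
(b) Schedule A material — not met.
(i) holds permit — satisfied.
(A) not (weather ok) — satisfied.
(B) ≥45 days' notice — not satisfied.
(ii) = T OR F = true.
(iii) not (site inspected) — satisfied.
(c) = T AND T AND T = true.
(2) = F OR F OR T = true.
(3) training certified — satisfied.
So Overall is satisfied (T AND T AND T).

Yes — lawful.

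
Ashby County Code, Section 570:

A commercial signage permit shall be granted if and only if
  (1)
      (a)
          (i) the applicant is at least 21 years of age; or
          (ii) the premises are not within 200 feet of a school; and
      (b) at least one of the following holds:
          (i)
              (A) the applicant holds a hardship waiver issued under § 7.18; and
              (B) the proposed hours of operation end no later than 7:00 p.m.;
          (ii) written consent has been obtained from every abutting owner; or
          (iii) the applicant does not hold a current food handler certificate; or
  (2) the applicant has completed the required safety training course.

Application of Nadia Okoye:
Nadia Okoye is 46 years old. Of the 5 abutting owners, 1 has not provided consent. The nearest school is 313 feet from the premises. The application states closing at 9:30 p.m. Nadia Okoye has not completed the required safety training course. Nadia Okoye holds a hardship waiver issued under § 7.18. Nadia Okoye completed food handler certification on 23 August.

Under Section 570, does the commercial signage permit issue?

(i) age ≥ 21 — holds.
(ii) ≥200 ft from school — satisfied.
(a) = T OR T = true.
(A) hardship waiver — satisfied.
(B) closes by 7 p.m. — fails.
(i) = T AND F = false.
(ii) all abutters consent — fails.
(iii) not (food handler cert.) — not satisfied.
So (b) is not satisfied (F OR F OR F).
So (1) is not satisfied (T AND F).
(2) safety training — not satisfied.
Overall: F OR F → false.

No — denied.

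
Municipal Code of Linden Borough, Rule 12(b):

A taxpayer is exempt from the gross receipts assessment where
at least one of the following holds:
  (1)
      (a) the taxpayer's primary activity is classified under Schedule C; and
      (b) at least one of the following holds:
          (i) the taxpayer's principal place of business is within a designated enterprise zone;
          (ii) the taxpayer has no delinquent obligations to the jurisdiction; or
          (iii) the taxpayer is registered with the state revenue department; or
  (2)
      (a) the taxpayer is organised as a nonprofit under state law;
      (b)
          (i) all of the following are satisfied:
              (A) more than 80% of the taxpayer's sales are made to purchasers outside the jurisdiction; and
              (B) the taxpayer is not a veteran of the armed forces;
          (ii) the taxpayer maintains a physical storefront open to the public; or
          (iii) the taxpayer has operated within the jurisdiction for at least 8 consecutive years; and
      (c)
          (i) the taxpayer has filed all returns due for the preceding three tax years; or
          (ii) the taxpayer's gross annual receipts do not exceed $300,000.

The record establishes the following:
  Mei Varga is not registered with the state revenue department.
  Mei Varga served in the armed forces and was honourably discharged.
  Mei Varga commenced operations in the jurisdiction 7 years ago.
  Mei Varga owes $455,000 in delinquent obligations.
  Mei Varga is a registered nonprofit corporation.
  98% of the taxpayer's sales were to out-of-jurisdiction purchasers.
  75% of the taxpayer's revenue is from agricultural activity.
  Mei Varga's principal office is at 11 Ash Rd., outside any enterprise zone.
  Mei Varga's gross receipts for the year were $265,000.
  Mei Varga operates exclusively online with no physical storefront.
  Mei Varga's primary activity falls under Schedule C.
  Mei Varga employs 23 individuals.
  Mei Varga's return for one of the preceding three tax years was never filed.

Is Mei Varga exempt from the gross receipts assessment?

(a) Schedule C activity — met.
(i) in enterprise zone — not met.
(ii) no delinquency — fails.
(iii) state-registered — fails.
So (b) is not satisfied (F OR F OR F).
(1): T AND F → false.
(a) nonprofit — met.
(A) >80% out-of-jur. sales — met.
(B) not (veteran) — not met.
(i) = T AND F = false.
(ii) has storefront — not satisfied.
(iii) ≥ 8 yrs in jurisdiction — not met.
So (b) is not satisfied (F OR F OR F).
(i) returns current — not met.
(ii) receipts ≤ $300,000 — holds.
(c): F OR T → true.
So (2) is not satisfied (T AND F AND T).
So Overall is not satisfied (F OR F).

No — not exempt.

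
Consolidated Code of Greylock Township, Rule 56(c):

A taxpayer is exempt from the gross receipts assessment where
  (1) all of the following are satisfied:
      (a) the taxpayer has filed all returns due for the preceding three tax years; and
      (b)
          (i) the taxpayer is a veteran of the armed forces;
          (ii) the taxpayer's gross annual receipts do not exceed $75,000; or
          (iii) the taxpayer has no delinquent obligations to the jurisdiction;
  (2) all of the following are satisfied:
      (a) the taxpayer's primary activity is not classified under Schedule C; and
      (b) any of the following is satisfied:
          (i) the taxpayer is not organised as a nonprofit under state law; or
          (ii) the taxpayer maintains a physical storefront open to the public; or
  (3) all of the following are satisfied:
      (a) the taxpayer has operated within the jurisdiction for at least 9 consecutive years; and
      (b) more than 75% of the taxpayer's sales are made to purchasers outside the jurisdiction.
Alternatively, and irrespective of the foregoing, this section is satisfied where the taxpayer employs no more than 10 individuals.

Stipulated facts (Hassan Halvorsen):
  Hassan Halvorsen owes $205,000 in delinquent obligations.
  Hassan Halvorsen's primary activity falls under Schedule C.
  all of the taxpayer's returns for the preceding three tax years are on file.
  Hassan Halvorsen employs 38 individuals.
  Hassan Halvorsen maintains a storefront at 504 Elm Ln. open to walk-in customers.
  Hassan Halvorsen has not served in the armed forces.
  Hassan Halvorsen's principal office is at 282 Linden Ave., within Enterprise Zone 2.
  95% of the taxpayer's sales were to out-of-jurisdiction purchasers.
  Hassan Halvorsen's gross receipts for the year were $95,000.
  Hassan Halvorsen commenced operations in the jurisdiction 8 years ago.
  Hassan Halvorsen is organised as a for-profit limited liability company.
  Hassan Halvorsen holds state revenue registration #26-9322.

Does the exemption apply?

No — not exempt.

(a) returns current — met.
(i) veteran — fails.
(ii) receipts ≤ $75,000 — not satisfied.
(iii) no delinquency — not met.
(b): F OR F OR F → false.
So (1) is not satisfied (T AND F).
(a) not (Schedule C activity) — fails.
(i) not (nonprofit) — holds.
(ii) has storefront — met.
(b) = T OR T = true.
So (2) is not satisfied (F AND T).
(a) ≥ 9 yrs in jurisdiction — not satisfied.
(b) >75% out-of-jur. sales — satisfied.
(3) = F AND T = false.
So Overall is not satisfied (F OR F OR F).
Exception (≤ 10 employees) — not satisfied.
Result: main false OR exception false → false.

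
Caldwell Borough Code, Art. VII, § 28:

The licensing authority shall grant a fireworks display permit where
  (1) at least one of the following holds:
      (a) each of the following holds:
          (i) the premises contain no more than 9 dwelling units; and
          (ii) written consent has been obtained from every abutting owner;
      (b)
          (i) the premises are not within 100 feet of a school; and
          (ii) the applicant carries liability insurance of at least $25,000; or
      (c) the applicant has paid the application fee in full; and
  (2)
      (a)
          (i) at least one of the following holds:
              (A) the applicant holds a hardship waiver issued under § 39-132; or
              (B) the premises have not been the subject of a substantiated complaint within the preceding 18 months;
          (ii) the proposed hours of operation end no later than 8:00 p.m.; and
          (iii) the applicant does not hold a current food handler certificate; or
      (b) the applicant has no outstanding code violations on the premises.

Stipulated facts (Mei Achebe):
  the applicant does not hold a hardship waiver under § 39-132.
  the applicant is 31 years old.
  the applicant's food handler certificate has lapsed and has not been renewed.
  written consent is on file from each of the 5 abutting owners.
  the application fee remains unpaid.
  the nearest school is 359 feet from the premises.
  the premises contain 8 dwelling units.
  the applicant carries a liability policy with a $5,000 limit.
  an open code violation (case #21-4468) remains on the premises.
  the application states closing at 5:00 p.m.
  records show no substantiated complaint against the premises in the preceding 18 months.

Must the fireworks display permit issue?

Yes — granted.

(i) ≤ 9 units — satisfied.
(ii) all abutters consent — met.
(a): T AND T → true.
(i) ≥100 ft from school — met.
(ii) insurance ≥ $25,000 — not met.
(b) = T AND F = false.
(c) fee paid — not satisfied.
(1) = T OR F OR F = true.
(A) hardship waiver — not met.
(B) no complaint in 18 mo. — met.
(i): F OR T → true.
(ii) closes by 8 p.m. — satisfied.
(iii) not (food handler cert.) — holds.
So (a) is satisfied (T AND T AND T).
(b) no code violations — fails.
(2) = T OR F = true.
Overall: T AND T → true.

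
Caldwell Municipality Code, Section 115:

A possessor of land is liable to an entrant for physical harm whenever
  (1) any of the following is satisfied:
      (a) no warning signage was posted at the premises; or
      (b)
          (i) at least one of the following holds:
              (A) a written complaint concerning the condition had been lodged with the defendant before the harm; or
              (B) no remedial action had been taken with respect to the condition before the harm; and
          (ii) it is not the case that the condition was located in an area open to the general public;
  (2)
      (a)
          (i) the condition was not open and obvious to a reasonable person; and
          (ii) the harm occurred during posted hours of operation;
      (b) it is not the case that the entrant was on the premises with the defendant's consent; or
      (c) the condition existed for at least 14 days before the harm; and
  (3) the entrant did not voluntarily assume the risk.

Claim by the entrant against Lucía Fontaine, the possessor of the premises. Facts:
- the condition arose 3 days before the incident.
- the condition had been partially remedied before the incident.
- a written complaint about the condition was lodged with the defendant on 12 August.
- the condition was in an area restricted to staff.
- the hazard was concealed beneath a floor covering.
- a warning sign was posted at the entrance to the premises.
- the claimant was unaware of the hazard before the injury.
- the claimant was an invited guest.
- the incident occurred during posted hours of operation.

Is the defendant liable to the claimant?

(a) no signage posted — fails.
(A) complaint lodged — holds.
(B) no remedial action — not satisfied.
So (i) is satisfied (T OR F).
(ii) not (public area) — met.
(b): T AND T → true.
So (1) is satisfied (F OR T).
(i) not open/obvious — satisfied.
(ii) during posted hours — satisfied.
(a) = T AND T = true.
(b) not (consent to enter) — fails.
(c) condition ≥14 days old — not met.
(2): T OR F OR F → true.
(3) no assumed risk — holds.
So Overall is satisfied (T AND T AND T).

Yes — liable.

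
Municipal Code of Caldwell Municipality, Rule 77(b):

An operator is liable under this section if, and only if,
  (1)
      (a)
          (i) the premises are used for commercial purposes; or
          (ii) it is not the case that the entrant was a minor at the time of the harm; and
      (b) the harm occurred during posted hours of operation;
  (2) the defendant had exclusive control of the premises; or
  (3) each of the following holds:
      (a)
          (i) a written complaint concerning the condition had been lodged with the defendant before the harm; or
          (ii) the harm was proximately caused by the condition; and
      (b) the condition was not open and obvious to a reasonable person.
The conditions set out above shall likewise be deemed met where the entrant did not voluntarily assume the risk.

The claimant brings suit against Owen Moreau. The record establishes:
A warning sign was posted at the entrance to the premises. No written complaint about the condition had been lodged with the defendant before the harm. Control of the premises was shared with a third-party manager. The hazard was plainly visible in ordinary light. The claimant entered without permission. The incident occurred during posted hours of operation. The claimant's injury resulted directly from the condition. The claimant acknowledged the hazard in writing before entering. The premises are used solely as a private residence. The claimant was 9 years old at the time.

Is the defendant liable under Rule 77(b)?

(i) commercial use — fails.
(ii) not (entrant a minor) — not satisfied.
So (a) is not satisfied (F OR F).
(b) during posted hours — met.
(1): F AND T → false.
(2) exclusive control — not met.
(i) complaint lodged — fails.
(ii) proximate cause — met.
So (a) is satisfied (F OR T).
(b) not open/obvious — fails.
(3): T AND F → false.
So Overall is not satisfied (F OR F OR F).
Exception (no assumed risk) — not satisfied.
Result: main false OR exception false → false.

No — not liable.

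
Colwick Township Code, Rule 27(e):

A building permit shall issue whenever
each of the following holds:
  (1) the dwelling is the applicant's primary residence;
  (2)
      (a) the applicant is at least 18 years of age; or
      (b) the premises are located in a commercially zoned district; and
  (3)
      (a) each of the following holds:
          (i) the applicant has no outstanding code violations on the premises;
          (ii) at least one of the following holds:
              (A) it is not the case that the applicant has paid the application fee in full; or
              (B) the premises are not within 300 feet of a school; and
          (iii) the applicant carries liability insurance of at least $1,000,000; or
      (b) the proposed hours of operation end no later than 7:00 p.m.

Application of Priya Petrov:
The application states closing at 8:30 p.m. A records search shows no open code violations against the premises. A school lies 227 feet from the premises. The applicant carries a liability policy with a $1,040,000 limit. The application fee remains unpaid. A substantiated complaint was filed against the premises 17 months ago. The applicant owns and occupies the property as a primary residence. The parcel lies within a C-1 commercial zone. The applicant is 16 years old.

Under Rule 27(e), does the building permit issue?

Yes — granted.

(1) primary residence — satisfied.
(a) age ≥ 18 — not met.
(b) commercially zoned — satisfied.
(2) = F OR T = true.
(i) no code violations — satisfied.
(A) not (fee paid) — met.
(B) ≥300 ft from school — not met.
So (ii) is satisfied (T OR F).
(iii) insurance ≥ $1,000,000 — met.
So (a) is satisfied (T AND T AND T).
(b) closes by 7 p.m. — not satisfied.
So (3) is satisfied (T OR F).
Overall: T AND T AND T → true.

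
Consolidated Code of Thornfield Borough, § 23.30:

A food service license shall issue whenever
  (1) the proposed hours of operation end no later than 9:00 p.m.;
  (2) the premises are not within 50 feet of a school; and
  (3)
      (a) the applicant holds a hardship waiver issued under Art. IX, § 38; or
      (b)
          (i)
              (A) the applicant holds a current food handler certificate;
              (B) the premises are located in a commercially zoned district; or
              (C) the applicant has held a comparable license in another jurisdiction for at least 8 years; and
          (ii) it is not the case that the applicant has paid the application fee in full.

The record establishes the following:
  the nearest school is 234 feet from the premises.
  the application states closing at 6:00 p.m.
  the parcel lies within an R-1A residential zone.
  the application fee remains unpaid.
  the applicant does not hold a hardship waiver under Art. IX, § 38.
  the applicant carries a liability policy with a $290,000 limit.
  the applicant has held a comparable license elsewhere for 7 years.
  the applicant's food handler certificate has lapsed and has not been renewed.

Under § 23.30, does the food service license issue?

No — denied.

(1) closes by 9 p.m. — holds.
(2) ≥50 ft from school — met.
(a) hardship waiver — not met.
(A) food handler cert. — fails.
(B) commercially zoned — not met.
(C) prior license ≥ 8 yr — not met.
(i) = F OR F OR F = false.
(ii) not (fee paid) — holds.
(b) = F AND T = false.
(3): F OR F → false.
Overall: T AND T AND F → false.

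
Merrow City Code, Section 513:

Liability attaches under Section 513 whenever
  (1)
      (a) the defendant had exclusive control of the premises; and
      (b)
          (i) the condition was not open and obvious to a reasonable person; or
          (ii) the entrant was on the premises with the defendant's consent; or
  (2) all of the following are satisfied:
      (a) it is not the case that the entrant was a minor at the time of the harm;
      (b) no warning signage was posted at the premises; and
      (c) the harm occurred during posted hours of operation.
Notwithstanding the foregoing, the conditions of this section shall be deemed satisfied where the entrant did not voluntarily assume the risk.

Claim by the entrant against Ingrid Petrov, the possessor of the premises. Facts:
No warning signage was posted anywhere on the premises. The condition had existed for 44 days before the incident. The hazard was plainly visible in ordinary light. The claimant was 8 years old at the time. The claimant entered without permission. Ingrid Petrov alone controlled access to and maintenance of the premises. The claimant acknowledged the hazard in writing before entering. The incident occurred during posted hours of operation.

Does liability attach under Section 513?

(a) exclusive control — satisfied.
(i) not open/obvious — not met.
(ii) consent to enter — not satisfied.
(b) = F OR F = false.
(1): T AND F → false.
(a) not (entrant a minor) — not met.
(b) no signage posted — satisfied.
(c) during posted hours — holds.
(2) = F AND T AND T = false.
Overall = F OR F = false.
Exception (no assumed risk) — not satisfied.
Result: main false OR exception false → false.

No — not liable.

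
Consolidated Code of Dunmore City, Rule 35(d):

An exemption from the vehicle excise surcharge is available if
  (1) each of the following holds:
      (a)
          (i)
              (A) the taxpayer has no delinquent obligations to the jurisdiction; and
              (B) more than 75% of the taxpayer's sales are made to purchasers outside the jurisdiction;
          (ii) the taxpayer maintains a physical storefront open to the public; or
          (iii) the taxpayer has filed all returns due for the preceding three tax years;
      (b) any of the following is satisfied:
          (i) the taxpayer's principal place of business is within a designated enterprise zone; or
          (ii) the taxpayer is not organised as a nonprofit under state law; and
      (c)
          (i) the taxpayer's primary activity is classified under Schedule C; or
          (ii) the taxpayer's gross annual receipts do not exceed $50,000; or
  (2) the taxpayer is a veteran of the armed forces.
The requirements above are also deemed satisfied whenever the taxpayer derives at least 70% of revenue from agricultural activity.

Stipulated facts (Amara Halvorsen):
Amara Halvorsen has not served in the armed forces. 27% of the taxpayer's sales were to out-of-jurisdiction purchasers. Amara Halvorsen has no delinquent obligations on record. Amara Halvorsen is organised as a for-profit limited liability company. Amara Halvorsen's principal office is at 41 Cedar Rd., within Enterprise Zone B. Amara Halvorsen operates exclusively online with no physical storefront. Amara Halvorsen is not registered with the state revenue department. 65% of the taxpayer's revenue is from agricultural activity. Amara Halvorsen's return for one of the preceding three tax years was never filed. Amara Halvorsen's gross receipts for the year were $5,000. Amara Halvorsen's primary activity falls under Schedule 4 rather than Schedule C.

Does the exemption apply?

(A) no delinquency — satisfied.
(B) >75% out-of-jur. sales — not satisfied.
(i) = T AND F = false.
(ii) has storefront — not met.
(iii) returns current — fails.
(a): F OR F OR F → false.
(i) in enterprise zone — satisfied.
(ii) not (nonprofit) — met.
(b): T OR T → true.
(i) Schedule C activity — not met.
(ii) receipts ≤ $50,000 — holds.
So (c) is satisfied (F OR T).
So (1) is not satisfied (F AND T AND T).
(2) veteran — not met.
Overall = F OR F = false.
Exception (≥70% agricultural) — not satisfied.
Result: main false OR exception false → false.

No — not exempt.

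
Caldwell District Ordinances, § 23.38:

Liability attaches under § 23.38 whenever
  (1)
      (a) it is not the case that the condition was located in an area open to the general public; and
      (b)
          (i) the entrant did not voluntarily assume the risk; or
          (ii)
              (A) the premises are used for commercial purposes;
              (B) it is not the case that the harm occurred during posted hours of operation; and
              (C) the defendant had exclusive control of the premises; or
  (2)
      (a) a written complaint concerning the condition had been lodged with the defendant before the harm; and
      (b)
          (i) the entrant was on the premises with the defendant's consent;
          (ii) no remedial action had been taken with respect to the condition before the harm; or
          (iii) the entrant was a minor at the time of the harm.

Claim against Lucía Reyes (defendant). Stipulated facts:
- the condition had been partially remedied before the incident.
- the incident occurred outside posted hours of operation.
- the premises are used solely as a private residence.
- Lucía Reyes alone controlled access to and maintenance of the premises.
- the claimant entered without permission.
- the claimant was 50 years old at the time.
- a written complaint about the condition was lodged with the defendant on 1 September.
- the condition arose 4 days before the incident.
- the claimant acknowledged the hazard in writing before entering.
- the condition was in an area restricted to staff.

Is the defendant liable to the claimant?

(a) not (public area) — met.
(i) no assumed risk — fails.
(A) commercial use — not satisfied.
(B) not (during posted hours) — satisfied.
(C) exclusive control — satisfied.
So (ii) is not satisfied (F AND T AND T).
(b) = F OR F = false.
So (1) is not satisfied (T AND F).
(a) complaint lodged — met.
(i) consent to enter — not satisfied.
(ii) no remedial action — not satisfied.
(iii) entrant a minor — not met.
(b) = F OR F OR F = false.
(2) = T AND F = false.
Overall: F OR F → false.

No — not liable.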